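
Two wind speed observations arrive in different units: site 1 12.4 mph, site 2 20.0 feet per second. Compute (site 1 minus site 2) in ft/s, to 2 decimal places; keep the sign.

-1.81 ft/s

site 1: 12.4 mph = 18.1867 ft/s.
Difference: 18.1867 − 20.0000 = -1.81 ft/s.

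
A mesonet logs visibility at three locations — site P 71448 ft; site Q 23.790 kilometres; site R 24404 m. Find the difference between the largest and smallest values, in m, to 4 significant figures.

2627 m

site P: 71448 ft = 21777.35 m.
site Q: 23.790 km = 23790.00 m.
Spread: 24404.00 − 21777.35 = 2627 m.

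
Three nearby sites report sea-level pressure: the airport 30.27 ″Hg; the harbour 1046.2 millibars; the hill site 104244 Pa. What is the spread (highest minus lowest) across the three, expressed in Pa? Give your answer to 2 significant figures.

the airport: 30.27 inHg = 102506.00 Pa.
the harbour: 1046.2 mb = 104620.00 Pa.
Spread: 104620.00 − 102506.00 = 2100 Pa.

2100 Pa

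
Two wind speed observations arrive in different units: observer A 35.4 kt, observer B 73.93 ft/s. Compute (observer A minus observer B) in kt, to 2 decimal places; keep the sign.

-8.40 kt

observer B: 73.93 ft/s = 43.8023 kt.
Difference: 35.4000 − 43.8023 = -8.40 kt.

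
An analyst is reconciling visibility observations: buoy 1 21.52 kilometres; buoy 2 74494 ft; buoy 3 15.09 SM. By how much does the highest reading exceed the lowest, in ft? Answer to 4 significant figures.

buoy 1: 21.52 km = 70603.67 ft.
buoy 3: 15.09 SM = 79675.20 ft.
Spread: 79675.20 − 70603.67 = 9072 ft.

9072 ft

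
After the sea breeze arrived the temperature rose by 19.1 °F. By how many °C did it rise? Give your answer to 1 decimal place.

10.6 °C

A change of 1 °C equals a change of 1.8 °F: Δ°C = 19.1 × 0.5556 = 10.6 °C.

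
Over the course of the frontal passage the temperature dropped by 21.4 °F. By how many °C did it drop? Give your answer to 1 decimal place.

For a temperature change the 32° offset cancels: Δ°C = 21.4 × 0.5556 = 11.9 °C.

11.9 °C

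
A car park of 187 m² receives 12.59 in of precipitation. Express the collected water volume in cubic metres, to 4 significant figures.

Depth: 12.59 in × 25.4 = 319.786 mm.
1 mm over 1 m² is 1 L, so volume = 319.786 × 187 = 59799.982 L = 59.80 m³.

59.80 cubic metres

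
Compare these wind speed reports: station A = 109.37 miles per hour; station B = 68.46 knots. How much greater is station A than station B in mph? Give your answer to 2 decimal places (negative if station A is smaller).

30.59 mph

station B: 68.46 kt = 78.7824 mph.
Difference: 109.3700 − 78.7824 = 30.59 mph.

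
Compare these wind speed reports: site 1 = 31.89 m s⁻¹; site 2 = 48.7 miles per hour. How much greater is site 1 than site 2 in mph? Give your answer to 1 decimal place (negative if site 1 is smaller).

22.6 mph

site 1: 31.89 m/s = 71.336 mph.
Difference: 71.336 − 48.700 = 22.6 mph.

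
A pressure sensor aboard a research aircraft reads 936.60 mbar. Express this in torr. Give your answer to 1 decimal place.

702.5 mmHg

1 mb = 0.750062 mmHg, so 936.60 × 0.750062 = 702.5 mmHg.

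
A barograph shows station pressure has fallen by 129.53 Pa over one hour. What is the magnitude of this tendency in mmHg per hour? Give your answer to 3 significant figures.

129.53 Pa / 1 h × 0.00750062 mmHg/Pa = 0.972 mmHg/h.

0.972 mmHg per hour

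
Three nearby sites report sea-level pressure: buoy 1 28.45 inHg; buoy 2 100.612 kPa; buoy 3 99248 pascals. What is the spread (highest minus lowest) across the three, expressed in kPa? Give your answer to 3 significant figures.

buoy 1: 28.45 inHg = 96.3428 kPa.
buoy 3: 99248 Pa = 99.2480 kPa.
Spread: 100.6120 − 96.3428 = 4.27 kPa.

4.27 kPa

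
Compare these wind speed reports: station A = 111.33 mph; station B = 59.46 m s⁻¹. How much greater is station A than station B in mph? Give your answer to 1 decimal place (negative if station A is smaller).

-21.7 mph

station B: 59.46 m/s = 133.008 mph.
Difference: 111.330 − 133.008 = -21.7 mph.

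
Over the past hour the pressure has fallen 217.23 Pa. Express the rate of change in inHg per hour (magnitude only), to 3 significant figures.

217.23 Pa / 1 h × 0.0002953 inHg/Pa = 0.0641 inHg/h.

0.0641 inHg per hour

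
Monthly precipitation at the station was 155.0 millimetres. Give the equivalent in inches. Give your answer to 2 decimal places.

6.10 in

1 mm = 0.0393701 in, so 155.0 × 0.0393701 = 6.10 in.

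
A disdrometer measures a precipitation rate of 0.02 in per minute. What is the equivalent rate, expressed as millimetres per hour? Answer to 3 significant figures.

30.5 mm/hour

0.02 in/minute × 25.4 mm/in × 60 minute/hour = 30.5 mm/hour.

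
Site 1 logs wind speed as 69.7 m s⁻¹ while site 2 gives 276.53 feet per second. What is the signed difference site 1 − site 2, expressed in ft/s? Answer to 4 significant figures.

-47.86 ft/s

site 1: 69.7 m/s = 228.6745 ft/s.
Difference: 228.6745 − 276.5300 = -47.86 ft/s.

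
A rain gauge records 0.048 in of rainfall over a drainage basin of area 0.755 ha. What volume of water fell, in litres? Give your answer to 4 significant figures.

9205 litres

Depth: 0.048 in × 25.4 = 1.2192 mm.
Area: 0.755 ha = 7550 m².
1 mm over 1 m² is 1 L, so volume = 1.2192 × 7550 = 9204.96 L ≈ 9205 L.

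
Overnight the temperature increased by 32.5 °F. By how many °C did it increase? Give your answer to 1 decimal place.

18.1 °C

Converting a difference, only the 9/5 scale factor applies: Δ°C = 32.5 × 0.5556 = 18.1 °C.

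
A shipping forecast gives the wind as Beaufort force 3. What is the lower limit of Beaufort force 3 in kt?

Beaufort 3 (gentle breeze) spans 7–10 knots.

7 kt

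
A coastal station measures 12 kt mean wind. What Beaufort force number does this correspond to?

Beaufort force 4

12 kt lies in the Beaufort 4 band (moderate breeze, 11–16 kt).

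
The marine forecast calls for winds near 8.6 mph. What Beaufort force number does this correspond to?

8.6 mph = 3.8 m/s, which is Beaufort 3 (gentle breeze, 3.4–5.4 m/s).

Beaufort force 3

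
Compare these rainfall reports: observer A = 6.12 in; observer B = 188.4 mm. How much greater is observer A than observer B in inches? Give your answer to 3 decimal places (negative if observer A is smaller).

-1.297 in

observer B: 188.4 mm = 7.41732 in.
Difference: 6.12000 − 7.41732 = -1.297 in.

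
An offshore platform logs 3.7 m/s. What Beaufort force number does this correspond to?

3.7 m/s lies in the Beaufort 3 band (gentle breeze, 3.4–5.4 m/s).

Beaufort force 3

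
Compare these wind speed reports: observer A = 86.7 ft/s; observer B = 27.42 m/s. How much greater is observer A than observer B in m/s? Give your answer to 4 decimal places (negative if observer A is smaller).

-0.9938 m/s

observer A: 86.7 ft/s = 26.426160 m/s.
Difference: 26.426160 − 27.420000 = -0.9938 m/s.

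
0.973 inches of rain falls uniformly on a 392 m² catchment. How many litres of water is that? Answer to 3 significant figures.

9690 litres

Depth: 0.973 in × 25.4 = 24.7142 mm.
1 mm over 1 m² is 1 L, so volume = 24.7142 × 392 = 9687.9664 L ≈ 9690 L.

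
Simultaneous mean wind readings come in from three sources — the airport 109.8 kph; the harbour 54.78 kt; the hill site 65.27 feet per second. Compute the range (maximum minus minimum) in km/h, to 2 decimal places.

38.18 km/h

the harbour: 54.78 kt = 101.4526 km/h.
the hill site: 65.27 ft/s = 71.6195 km/h.
Spread: 109.8000 − 71.6195 = 38.18 km/h.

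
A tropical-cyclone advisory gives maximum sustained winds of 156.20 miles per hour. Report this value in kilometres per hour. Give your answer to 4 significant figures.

1 mph = 1.60934 km/h, so 156.20 × 1.60934 = 251.4 km/h.

251.4 km/h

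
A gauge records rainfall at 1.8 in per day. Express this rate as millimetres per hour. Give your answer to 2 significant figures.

1.8 in/day × 25.4 mm/in × 0.0416667 day/hour = 1.9 mm/hour.

1.9 mm/hour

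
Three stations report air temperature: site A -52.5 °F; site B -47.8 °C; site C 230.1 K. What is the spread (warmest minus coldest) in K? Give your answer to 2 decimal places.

4.75 K

site A: -52.5 °F = -46.944 °C.
site C: 230.1 K = -43.050 °C.
Spread: (-43.050) − (-47.800) = 4.750 °C.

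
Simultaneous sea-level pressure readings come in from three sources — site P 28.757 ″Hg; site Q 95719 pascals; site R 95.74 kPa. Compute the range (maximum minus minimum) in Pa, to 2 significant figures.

site P: 28.757 inHg = 97382.39 Pa.
site R: 95.74 kPa = 95740.00 Pa.
Spread: 97382.39 − 95719.00 = 1700 Pa.

1700 Pa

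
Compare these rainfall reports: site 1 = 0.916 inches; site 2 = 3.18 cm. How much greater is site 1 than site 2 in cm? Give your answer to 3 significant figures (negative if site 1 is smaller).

-0.853 cm

site 1: 0.916 in = 2.32664 cm.
Difference: 2.32664 − 3.18000 = -0.853 cm.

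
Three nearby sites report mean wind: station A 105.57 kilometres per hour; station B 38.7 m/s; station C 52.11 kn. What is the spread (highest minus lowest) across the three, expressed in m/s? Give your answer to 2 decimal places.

station A: 105.57 km/h = 29.3250 m/s.
station C: 52.11 kt = 26.8077 m/s.
Spread: 38.7000 − 26.8077 = 11.89 m/s.

11.89 m/s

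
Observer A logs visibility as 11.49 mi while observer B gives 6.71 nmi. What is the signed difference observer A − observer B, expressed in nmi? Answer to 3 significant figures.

3.27 nmi

observer A: 11.49 SM = 9.9845 nmi.
Difference: 9.9845 − 6.7100 = 3.27 nmi.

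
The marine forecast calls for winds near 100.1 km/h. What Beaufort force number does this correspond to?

Beaufort force 10

100.1 km/h = 27.8 m/s, which is Beaufort 10 (storm, 24.5–28.4 m/s).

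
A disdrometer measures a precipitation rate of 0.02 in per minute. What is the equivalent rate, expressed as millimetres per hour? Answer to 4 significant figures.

0.02 in/minute × 25.4 mm/in × 60 minute/hour = 30.48 mm/hour.

30.48 mm/hour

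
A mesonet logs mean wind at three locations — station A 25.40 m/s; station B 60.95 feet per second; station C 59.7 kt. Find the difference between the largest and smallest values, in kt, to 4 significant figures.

station A: 25.40 m/s = 49.3737 kt.
station B: 60.95 ft/s = 36.1119 kt.
Spread: 59.7000 − 36.1119 = 23.59 kt.

23.59 kt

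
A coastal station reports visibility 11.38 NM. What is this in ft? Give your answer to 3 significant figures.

1 nmi = 6076.12 ft, so 11.38 × 6076.12 = 69100 ft.

69100 ft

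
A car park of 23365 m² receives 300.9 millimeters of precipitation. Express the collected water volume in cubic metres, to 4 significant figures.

7031 cubic metres

1 mm over 1 m² is 1 L, so volume = 300.9 × 23365 = 7030528.5 L = 7031 m³.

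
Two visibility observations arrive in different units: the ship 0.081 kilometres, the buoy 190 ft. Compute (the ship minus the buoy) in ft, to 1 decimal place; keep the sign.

the ship: 0.081 km = 265.748 ft.
Difference: 265.748 − 190.000 = 75.7 ft.

75.7 ft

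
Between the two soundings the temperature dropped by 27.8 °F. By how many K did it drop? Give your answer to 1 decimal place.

15.4 K

A change of 1 °C equals a change of 1.8 °F: ΔK = 27.8 × 0.5556 = 15.4 K.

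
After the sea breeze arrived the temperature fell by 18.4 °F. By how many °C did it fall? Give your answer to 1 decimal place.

10.2 °C

Converting a difference, only the 9/5 scale factor applies: Δ°C = 18.4 × 0.5556 = 10.2 °C.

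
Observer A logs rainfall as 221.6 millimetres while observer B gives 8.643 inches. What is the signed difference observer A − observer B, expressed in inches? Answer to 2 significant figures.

observer A: 221.6 mm = 8.72441 in.
Difference: 8.72441 − 8.64300 = 0.081 in.

0.081 in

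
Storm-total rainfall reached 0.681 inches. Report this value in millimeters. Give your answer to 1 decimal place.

17.3 mm

1 in = 25.4 mm, so 0.681 × 25.4 = 17.3 mm.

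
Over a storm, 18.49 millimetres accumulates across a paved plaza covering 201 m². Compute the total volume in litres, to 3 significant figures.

1 mm over 1 m² is 1 L, so volume = 18.49 × 201 = 3716.49 L ≈ 3720 L.

3720 litres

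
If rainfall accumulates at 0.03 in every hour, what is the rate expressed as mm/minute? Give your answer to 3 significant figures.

0.03 in/hour × 25.4 mm/in × 0.0166667 hour/minute = 0.0127 mm/minute.

0.0127 mm/minute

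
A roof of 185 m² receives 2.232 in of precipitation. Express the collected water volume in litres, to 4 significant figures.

Depth: 2.232 in × 25.4 = 56.6928 mm.
1 mm over 1 m² is 1 L, so volume = 56.6928 × 185 = 10488.168 L ≈ 10490 L.

10490 litres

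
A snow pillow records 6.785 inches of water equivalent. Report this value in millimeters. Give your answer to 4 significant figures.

172.3 mm

1 in = 25.4 mm, so 6.785 × 25.4 = 172.3 mm.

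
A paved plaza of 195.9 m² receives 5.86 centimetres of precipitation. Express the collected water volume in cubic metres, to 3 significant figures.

Depth: 5.86 cm × 10 = 58.6 mm.
1 mm over 1 m² is 1 L, so volume = 58.6 × 195.9 = 11479.74 L = 11.5 m³.

11.5 cubic metres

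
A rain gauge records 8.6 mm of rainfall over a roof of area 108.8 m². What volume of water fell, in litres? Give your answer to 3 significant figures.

1 mm over 1 m² is 1 L, so volume = 8.6 × 108.8 = 935.68 L ≈ 936 L.

936 litres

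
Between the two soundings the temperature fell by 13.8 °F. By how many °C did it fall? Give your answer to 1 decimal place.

A change of 1 °C equals a change of 1.8 °F: Δ°C = 13.8 × 0.5556 = 7.7 °C.

7.7 °C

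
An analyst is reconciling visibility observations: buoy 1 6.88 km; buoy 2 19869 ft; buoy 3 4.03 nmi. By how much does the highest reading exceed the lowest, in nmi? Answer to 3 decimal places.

0.760 nmi

buoy 1: 6.88 km = 3.71490 nmi.
buoy 2: 19869 ft = 3.27002 nmi.
Spread: 4.03000 − 3.27002 = 0.760 nmi.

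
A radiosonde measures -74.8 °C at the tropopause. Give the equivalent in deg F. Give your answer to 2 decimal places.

-102.64 °F

°F = °C × 9/5 + 32 = -74.8 × 1.8 + 32 = -102.64 °F.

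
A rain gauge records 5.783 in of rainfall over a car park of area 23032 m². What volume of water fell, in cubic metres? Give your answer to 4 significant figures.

3383 cubic metres

Depth: 5.783 in × 25.4 = 146.8882 mm.
1 mm over 1 m² is 1 L, so volume = 146.8882 × 23032 = 3383129 L = 3383 m³.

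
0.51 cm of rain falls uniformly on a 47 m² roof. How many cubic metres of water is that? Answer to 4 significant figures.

0.2397 cubic metres

Depth: 0.51 cm × 10 = 5.1 mm.
1 mm over 1 m² is 1 L, so volume = 5.1 × 47 = 239.7 L = 0.2397 m³.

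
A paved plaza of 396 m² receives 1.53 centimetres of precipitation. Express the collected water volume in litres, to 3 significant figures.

Depth: 1.53 cm × 10 = 15.3 mm.
1 mm over 1 m² is 1 L, so volume = 15.3 × 396 = 6058.8 L ≈ 6060 L.

6060 litres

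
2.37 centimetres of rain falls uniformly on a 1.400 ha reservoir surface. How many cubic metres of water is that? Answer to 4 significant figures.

331.8 cubic metres

Depth: 2.37 cm × 10 = 23.7 mm.
Area: 1.400 ha = 14000 m².
1 mm over 1 m² is 1 L, so volume = 23.7 × 14000 = 331800 L = 331.8 m³.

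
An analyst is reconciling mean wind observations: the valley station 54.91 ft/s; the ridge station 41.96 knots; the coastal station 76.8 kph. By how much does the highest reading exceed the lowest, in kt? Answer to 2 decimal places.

9.43 kt

the valley station: 54.91 ft/s = 32.5333 kt.
the coastal station: 76.8 km/h = 41.4687 kt.
Spread: 41.9600 − 32.5333 = 9.43 kt.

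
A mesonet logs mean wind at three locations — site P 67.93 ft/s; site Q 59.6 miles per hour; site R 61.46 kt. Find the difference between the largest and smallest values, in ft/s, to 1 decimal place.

site Q: 59.6 mph = 87.413 ft/s.
site R: 61.46 kt = 103.733 ft/s.
Spread: 103.733 − 67.930 = 35.8 ft/s.

35.8 ft/s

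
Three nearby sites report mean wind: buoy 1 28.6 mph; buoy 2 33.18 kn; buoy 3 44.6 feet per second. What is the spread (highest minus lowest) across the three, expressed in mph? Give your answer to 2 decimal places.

buoy 2: 33.18 kt = 38.1829 mph.
buoy 3: 44.6 ft/s = 30.4091 mph.
Spread: 38.1829 − 28.6000 = 9.58 mph.

9.58 mph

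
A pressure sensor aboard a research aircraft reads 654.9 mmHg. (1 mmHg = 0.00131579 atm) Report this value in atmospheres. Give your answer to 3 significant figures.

0.862 atm

1 mmHg = 0.00131579 atm, so 654.9 × 0.00131579 = 0.862 atm.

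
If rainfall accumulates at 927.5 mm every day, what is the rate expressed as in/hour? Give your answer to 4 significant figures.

1.521 in/hour

927.5 mm/day × 0.0393701 in/mm × 0.0416667 day/hour = 1.521 in/hour.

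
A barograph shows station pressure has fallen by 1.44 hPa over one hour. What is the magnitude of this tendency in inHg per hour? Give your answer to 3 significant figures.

1.44 hPa / 1 h × 0.02953 inHg/hPa = 0.0425 inHg/h.

0.0425 inHg per hour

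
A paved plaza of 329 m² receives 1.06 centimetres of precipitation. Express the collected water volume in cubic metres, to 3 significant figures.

3.49 cubic metres

Depth: 1.06 cm × 10 = 10.6 mm.
1 mm over 1 m² is 1 L, so volume = 10.6 × 329 = 3487.4 L = 3.49 m³.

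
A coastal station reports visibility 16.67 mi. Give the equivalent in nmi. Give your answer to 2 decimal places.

1 SM = 0.868976 nmi, so 16.67 × 0.868976 = 14.49 nmi.

14.49 nmi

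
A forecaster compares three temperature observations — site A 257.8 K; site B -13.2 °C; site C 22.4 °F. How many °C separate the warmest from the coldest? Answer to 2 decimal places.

site A: 257.8 K = -15.350 °C.
site C: 22.4 °F = -5.333 °C.
Spread: (-5.333) − (-15.350) = 10.017 °C.

10.02 °C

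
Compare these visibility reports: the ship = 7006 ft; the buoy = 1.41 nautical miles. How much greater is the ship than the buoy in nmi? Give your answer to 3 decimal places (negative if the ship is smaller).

the ship: 7006 ft = 1.15304 nmi.
Difference: 1.15304 − 1.41000 = -0.257 nmi.

-0.257 nmi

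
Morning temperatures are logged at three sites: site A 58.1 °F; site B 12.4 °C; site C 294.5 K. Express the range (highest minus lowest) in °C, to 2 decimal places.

site A: 58.1 °F = 14.500 °C.
site C: 294.5 K = 21.350 °C.
Spread: 21.350 − 12.400 = 8.950 °C.

8.95 °C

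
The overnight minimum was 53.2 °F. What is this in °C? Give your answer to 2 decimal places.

11.78 °C

°C = (°F − 32) × 5/9 = (53.2 − 32) / 1.8 = 11.78 °C.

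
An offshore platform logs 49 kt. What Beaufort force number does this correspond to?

49 kt lies in the Beaufort 10 band (storm, 48–55 kt).

Beaufort force 10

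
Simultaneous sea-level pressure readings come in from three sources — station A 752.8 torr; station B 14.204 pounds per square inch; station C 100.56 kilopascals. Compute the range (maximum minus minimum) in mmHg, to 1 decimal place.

station B: 14.204 psi = 734.559 mmHg.
station C: 100.56 kPa = 754.262 mmHg.
Spread: 754.262 − 734.559 = 19.7 mmHg.

19.7 mmHg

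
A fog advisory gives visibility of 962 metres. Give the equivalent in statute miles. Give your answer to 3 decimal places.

0.598 SM

1 m = 0.000621371 SM, so 962 × 0.000621371 = 0.598 SM.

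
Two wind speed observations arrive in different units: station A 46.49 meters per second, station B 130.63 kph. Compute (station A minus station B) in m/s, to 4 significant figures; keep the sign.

station B: 130.63 km/h = 36.2861 m/s.
Difference: 46.4900 − 36.2861 = 10.20 m/s.

10.20 m/s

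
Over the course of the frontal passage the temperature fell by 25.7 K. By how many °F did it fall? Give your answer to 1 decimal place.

A change of 1 °C equals a change of 1.8 °F: Δ°F = 25.7 × 1.8 = 46.3 °F.

46.3 °F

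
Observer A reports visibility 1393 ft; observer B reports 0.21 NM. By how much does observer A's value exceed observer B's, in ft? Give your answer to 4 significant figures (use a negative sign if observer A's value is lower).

117.0 ft

observer B: 0.21 nmi = 1275.984 ft.
Difference: 1393.000 − 1275.984 = 117.0 ft.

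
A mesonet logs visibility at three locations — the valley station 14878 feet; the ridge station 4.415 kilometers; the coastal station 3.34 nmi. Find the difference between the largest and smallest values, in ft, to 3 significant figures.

5810 ft

the ridge station: 4.415 km = 14484.91 ft.
the coastal station: 3.34 nmi = 20294.23 ft.
Spread: 20294.23 − 14484.91 = 5810 ft.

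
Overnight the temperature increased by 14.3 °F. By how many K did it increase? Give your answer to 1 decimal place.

For a temperature change the 32° offset cancels: ΔK = 14.3 × 0.5556 = 7.9 K.

7.9 K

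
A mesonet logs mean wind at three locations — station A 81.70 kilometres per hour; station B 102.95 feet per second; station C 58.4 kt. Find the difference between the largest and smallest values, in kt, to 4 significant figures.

station A: 81.70 km/h = 44.1145 kt.
station B: 102.95 ft/s = 60.9962 kt.
Spread: 60.9962 − 44.1145 = 16.88 kt.

16.88 kt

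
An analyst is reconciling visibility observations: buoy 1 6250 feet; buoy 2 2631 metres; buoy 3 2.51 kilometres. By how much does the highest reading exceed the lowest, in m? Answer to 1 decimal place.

726.0 m

buoy 1: 6250 ft = 1905.000 m.
buoy 3: 2.51 km = 2510.000 m.
Spread: 2631.000 − 1905.000 = 726.0 m.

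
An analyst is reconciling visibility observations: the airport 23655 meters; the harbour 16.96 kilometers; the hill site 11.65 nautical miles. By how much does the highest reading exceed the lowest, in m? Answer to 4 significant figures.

6695 m

the harbour: 16.96 km = 16960.00 m.
the hill site: 11.65 nmi = 21575.80 m.
Spread: 23655.00 − 16960.00 = 6695 m.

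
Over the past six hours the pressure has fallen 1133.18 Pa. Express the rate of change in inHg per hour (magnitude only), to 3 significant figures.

1133.18 Pa / 6 h × 0.0002953 inHg/Pa = 0.0558 inHg/h.

0.0558 inHg per hour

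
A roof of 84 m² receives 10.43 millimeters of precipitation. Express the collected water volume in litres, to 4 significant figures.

876.1 litres

1 mm over 1 m² is 1 L, so volume = 10.43 × 84 = 876.12 L ≈ 876.1 L.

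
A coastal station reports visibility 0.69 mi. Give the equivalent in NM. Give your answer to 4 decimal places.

0.5996 nmi

1 SM = 0.868976 nmi, so 0.69 × 0.868976 = 0.5996 nmi.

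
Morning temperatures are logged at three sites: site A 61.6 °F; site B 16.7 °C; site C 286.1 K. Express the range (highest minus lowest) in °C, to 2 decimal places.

3.75 °C

site A: 61.6 °F = 16.444 °C.
site C: 286.1 K = 12.950 °C.
Spread: 16.700 − 12.950 = 3.750 °C.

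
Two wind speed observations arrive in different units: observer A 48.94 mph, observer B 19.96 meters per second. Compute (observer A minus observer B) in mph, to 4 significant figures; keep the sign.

observer B: 19.96 m/s = 44.64925 mph.
Difference: 48.94000 − 44.64925 = 4.291 mph.

4.291 mph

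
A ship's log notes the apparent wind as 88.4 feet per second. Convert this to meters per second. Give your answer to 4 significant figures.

26.94 m/s

1 ft/s = 0.3048 m/s, so 88.4 × 0.3048 = 26.94 m/s.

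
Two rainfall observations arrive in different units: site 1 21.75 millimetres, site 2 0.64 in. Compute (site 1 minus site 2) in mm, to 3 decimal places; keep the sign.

site 2: 0.64 in = 16.25600 mm.
Difference: 21.75000 − 16.25600 = 5.494 mm.

5.494 mm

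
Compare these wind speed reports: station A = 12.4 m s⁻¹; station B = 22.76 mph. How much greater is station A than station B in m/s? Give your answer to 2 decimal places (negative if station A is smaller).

2.23 m/s

station B: 22.76 mph = 10.1746 m/s.
Difference: 12.4000 − 10.1746 = 2.23 m/s.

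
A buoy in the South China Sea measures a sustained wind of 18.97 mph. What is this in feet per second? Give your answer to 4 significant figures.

1 mph = 1.46667 ft/s, so 18.97 × 1.46667 = 27.82 ft/s.

27.82 ft/s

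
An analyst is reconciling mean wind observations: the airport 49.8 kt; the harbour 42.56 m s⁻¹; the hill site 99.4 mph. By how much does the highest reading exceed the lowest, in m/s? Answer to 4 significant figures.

18.82 m/s

the airport: 49.8 kt = 25.6193 m/s.
the hill site: 99.4 mph = 44.4358 m/s.
Spread: 44.4358 − 25.6193 = 18.82 m/s.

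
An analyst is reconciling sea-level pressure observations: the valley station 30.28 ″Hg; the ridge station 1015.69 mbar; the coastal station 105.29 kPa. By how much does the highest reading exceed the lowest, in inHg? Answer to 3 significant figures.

the ridge station: 1015.69 mb = 29.9933 inHg.
the coastal station: 105.29 kPa = 31.0921 inHg.
Spread: 31.0921 − 29.9933 = 1.10 inHg.

1.10 inHg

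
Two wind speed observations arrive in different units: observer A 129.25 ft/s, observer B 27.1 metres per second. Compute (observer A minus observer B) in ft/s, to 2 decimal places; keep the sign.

40.34 ft/s

observer B: 27.1 m/s = 88.9108 ft/s.
Difference: 129.2500 − 88.9108 = 40.34 ft/s.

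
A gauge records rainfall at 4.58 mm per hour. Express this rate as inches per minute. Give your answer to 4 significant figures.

4.58 mm/hour × 0.0393701 in/mm × 0.0166667 hour/minute = 0.003005 in/minute.

0.003005 in/minute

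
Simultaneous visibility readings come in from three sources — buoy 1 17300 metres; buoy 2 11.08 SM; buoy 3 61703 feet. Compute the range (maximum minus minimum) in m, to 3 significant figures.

1510 m

buoy 2: 11.08 SM = 17831.53 m.
buoy 3: 61703 ft = 18807.07 m.
Spread: 18807.07 − 17300.00 = 1510 m.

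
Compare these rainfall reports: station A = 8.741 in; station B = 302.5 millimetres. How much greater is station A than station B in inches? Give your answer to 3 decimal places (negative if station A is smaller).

station B: 302.5 mm = 11.90945 in.
Difference: 8.74100 − 11.90945 = -3.168 in.

-3.168 in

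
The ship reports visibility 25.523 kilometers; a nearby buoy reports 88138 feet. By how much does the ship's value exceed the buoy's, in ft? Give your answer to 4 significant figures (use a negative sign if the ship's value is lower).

the ship: 25.523 km = 83736.88 ft.
Difference: 83736.88 − 88138.00 = -4401 ft.

-4401 ft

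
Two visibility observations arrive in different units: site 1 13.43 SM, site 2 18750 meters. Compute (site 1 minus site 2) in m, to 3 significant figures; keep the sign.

site 1: 13.43 SM = 21613.49 m.
Difference: 21613.49 − 18750.00 = 2860 m.

2860 m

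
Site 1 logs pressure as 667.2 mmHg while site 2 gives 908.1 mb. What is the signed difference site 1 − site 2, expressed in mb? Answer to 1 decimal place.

-18.6 mb

site 1: 667.2 mmHg = 889.527 mb.
Difference: 889.527 − 908.100 = -18.6 mb.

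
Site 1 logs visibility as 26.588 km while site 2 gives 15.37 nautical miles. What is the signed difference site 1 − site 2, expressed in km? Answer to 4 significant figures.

site 2: 15.37 nmi = 28.46524 km.
Difference: 26.58800 − 28.46524 = -1.877 km.

-1.877 km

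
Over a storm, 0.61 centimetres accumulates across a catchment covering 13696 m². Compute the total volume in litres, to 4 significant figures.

Depth: 0.61 cm × 10 = 6.1 mm.
1 mm over 1 m² is 1 L, so volume = 6.1 × 13696 = 83545.6 L ≈ 83550 L.

83550 litres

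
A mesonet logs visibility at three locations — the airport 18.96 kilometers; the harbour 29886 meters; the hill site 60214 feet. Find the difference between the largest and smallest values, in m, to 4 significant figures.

11530 m

the airport: 18.96 km = 18960.00 m.
the hill site: 60214 ft = 18353.23 m.
Spread: 29886.00 − 18353.23 = 11530 m.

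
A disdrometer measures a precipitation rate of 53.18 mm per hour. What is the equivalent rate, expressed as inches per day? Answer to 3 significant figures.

53.18 mm/hour × 0.0393701 in/mm × 24 hour/day = 50.2 in/day.

50.2 in/day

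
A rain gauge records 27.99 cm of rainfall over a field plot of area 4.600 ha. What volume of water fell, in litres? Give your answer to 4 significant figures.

12880000 litres

Depth: 27.99 cm × 10 = 279.9 mm.
Area: 4.600 ha = 46000 m².
1 mm over 1 m² is 1 L, so volume = 279.9 × 46000 = 12875400 L ≈ 12880000 L.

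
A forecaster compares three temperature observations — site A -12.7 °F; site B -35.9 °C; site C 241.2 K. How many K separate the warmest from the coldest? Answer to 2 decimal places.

11.07 K

site A: -12.7 °F = -24.833 °C.
site C: 241.2 K = -31.950 °C.
Spread: (-24.833) − (-35.900) = 11.067 °C.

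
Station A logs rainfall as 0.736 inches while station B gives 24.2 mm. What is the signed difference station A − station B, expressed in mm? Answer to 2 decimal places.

station A: 0.736 in = 18.6944 mm.
Difference: 18.6944 − 24.2000 = -5.51 mm.

-5.51 mm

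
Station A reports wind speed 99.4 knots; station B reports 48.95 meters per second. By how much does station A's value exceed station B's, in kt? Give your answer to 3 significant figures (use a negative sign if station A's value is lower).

4.25 kt

station B: 48.95 m/s = 95.1512 kt.
Difference: 99.4000 − 95.1512 = 4.25 kt.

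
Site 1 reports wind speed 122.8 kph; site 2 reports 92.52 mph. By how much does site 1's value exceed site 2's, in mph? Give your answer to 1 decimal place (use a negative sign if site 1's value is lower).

site 1: 122.8 km/h = 76.304 mph.
Difference: 76.304 − 92.520 = -16.2 mph.

-16.2 mph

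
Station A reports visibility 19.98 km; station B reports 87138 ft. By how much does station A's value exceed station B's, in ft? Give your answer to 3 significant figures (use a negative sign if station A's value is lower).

station A: 19.98 km = 65551.18 ft.
Difference: 65551.18 − 87138.00 = -21600 ft.

-21600 ft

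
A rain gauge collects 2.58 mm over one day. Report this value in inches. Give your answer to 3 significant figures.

1 mm = 0.0393701 in, so 2.58 × 0.0393701 = 0.102 in.

0.102 in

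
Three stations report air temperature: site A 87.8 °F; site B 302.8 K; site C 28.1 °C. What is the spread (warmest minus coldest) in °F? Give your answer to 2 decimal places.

5.22 °F

site A: 87.8 °F = 31.000 °C.
site B: 302.8 K = 29.650 °C.
Spread: 31.000 − 28.100 = 2.900 °C = 5.22 °F.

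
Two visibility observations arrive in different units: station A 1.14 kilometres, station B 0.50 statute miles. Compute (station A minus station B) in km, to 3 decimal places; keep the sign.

station B: 0.50 SM = 0.80467 km.
Difference: 1.14000 − 0.80467 = 0.335 km.

0.335 km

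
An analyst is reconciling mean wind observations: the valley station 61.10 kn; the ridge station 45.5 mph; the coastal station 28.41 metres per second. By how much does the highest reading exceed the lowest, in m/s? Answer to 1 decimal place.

11.1 m/s

the valley station: 61.10 kt = 31.433 m/s.
the ridge station: 45.5 mph = 20.340 m/s.
Spread: 31.433 − 20.340 = 11.1 m/s.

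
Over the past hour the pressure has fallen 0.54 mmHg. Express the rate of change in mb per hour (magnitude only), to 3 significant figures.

0.720 mb per hour

0.54 mmHg / 1 h × 1.33322 mb/mmHg = 0.720 mb/h.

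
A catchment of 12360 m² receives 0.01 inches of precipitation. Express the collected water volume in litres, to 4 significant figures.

Depth: 0.01 in × 25.4 = 0.254 mm.
1 mm over 1 m² is 1 L, so volume = 0.254 × 12360 = 3139.44 L ≈ 3139 L.

3139 litres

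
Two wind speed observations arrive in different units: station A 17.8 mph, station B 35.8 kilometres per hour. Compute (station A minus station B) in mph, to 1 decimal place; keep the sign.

-4.4 mph

station B: 35.8 km/h = 22.245 mph.
Difference: 17.800 − 22.245 = -4.4 mph.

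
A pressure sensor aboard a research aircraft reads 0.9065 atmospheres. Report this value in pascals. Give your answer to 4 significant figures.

91850 Pa

1 atm = 101325 Pa, so 0.9065 × 101325 = 91850 Pa.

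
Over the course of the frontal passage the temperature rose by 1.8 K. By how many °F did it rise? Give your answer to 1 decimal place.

A change of 1 °C equals a change of 1.8 °F: Δ°F = 1.8 × 1.8 = 3.2 °F.

3.2 °F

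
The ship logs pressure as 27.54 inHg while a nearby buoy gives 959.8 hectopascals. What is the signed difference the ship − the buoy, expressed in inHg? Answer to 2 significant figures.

-0.80 inHg

the buoy: 959.8 hPa = 28.3429 inHg.
Difference: 27.5400 − 28.3429 = -0.80 inHg.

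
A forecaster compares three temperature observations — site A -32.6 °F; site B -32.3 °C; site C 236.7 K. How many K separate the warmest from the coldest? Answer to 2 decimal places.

site A: -32.6 °F = -35.889 °C.
site C: 236.7 K = -36.450 °C.
Spread: (-32.300) − (-36.450) = 4.150 °C.

4.15 K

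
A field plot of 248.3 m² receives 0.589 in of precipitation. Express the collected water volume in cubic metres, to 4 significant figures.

Depth: 0.589 in × 25.4 = 14.9606 mm.
1 mm over 1 m² is 1 L, so volume = 14.9606 × 248.3 = 3714.717 L = 3.715 m³.

3.715 cubic metres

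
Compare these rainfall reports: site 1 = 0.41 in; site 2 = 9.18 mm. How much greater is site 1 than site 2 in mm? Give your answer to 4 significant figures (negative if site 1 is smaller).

1.234 mm

site 1: 0.41 in = 10.41400 mm.
Difference: 10.41400 − 9.18000 = 1.234 mm.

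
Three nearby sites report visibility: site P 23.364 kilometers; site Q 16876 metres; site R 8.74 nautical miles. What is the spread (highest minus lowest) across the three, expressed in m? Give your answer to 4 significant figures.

7178 m

site P: 23.364 km = 23364.00 m.
site R: 8.74 nmi = 16186.48 m.
Spread: 23364.00 − 16186.48 = 7178 m.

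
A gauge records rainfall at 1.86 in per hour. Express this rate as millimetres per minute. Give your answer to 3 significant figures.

1.86 in/hour × 25.4 mm/in × 0.0166667 hour/minute = 0.787 mm/minute.

0.787 mm/minute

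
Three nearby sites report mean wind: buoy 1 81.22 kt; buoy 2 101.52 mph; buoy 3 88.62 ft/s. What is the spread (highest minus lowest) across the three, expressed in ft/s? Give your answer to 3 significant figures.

60.3 ft/s

buoy 1: 81.22 kt = 137.084 ft/s.
buoy 2: 101.52 mph = 148.896 ft/s.
Spread: 148.896 − 88.620 = 60.3 ft/s.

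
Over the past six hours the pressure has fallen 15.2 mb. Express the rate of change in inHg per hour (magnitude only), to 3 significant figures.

15.2 mb / 6 h × 0.02953 inHg/mb = 0.0748 inHg/h.

0.0748 inHg per hour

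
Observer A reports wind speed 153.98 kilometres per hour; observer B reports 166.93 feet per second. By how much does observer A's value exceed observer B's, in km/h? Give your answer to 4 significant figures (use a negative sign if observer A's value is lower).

-29.19 km/h

observer B: 166.93 ft/s = 183.1690 km/h.
Difference: 153.9800 − 183.1690 = -29.19 km/h.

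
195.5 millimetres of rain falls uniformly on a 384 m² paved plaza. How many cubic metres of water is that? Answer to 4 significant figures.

1 mm over 1 m² is 1 L, so volume = 195.5 × 384 = 75072 L = 75.07 m³.

75.07 cubic metres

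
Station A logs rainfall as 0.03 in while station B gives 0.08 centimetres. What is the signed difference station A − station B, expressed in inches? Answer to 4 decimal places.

station B: 0.08 cm = 0.031496 in.
Difference: 0.030000 − 0.031496 = -0.0015 in.

-0.0015 in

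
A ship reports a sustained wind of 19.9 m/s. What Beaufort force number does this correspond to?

Beaufort force 8

19.9 m/s lies in the Beaufort 8 band (gale, 17.2–20.7 m/s).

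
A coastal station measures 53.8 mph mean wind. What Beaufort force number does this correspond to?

Beaufort force 9

53.8 mph = 24.1 m/s, which is Beaufort 9 (strong gale, 20.8–24.4 m/s).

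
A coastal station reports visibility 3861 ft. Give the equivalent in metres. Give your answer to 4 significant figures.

1177 m

1 ft = 0.3048 m, so 3861 × 0.3048 = 1177 m.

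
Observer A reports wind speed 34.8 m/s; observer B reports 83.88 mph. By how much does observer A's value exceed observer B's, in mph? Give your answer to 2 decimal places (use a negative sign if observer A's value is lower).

-6.03 mph

observer A: 34.8 m/s = 77.8454 mph.
Difference: 77.8454 − 83.8800 = -6.03 mph.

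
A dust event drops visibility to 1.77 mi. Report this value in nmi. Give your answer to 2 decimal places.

1.54 nmi

1 SM = 0.868976 nmi, so 1.77 × 0.868976 = 1.54 nmi.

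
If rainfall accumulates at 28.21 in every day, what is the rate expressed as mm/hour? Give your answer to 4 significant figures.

28.21 in/day × 25.4 mm/in × 0.0416667 day/hour = 29.86 mm/hour.

29.86 mm/hour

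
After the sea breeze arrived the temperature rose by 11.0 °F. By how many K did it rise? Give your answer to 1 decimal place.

Converting a difference, only the 9/5 scale factor applies: ΔK = 11.0 × 0.5556 = 6.1 K.

6.1 K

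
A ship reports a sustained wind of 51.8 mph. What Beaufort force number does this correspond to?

51.8 mph = 23.2 m/s, which is Beaufort 9 (strong gale, 20.8–24.4 m/s).

Beaufort force 9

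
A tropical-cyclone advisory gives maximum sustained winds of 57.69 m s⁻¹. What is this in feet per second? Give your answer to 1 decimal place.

189.3 ft/s

1 m/s = 3.28084 ft/s, so 57.69 × 3.28084 = 189.3 ft/s.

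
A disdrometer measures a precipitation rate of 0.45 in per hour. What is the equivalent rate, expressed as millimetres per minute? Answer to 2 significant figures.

0.19 mm/minute

0.45 in/hour × 25.4 mm/in × 0.0166667 hour/minute = 0.19 mm/minute.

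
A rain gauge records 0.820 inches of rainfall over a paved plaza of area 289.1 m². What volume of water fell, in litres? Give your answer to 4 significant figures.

Depth: 0.820 in × 25.4 = 20.828 mm.
1 mm over 1 m² is 1 L, so volume = 20.828 × 289.1 = 6021.3748 L ≈ 6021 L.

6021 litres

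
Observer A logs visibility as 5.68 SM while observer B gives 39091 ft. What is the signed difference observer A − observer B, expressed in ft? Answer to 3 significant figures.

observer A: 5.68 SM = 29990.40 ft.
Difference: 29990.40 − 39091.00 = -9100 ft.

-9100 ft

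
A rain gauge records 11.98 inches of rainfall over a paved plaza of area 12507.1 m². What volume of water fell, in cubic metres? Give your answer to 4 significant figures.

3806 cubic metres

Depth: 11.98 in × 25.4 = 304.292 mm.
1 mm over 1 m² is 1 L, so volume = 304.292 × 12507.1 = 3805810.5 L = 3806 m³.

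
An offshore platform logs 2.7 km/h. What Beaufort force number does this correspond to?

Beaufort force 1

2.7 km/h = 0.8 m/s, which is Beaufort 1 (light air, 0.3–1.5 m/s).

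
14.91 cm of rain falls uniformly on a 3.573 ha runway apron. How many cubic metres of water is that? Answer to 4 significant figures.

Depth: 14.91 cm × 10 = 149.1 mm.
Area: 3.573 ha = 35730 m².
1 mm over 1 m² is 1 L, so volume = 149.1 × 35730 = 5327343 L = 5327 m³.

5327 cubic metres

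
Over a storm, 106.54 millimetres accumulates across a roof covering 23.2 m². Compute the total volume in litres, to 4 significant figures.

2472 litres

1 mm over 1 m² is 1 L, so volume = 106.54 × 23.2 = 2471.728 L ≈ 2472 L.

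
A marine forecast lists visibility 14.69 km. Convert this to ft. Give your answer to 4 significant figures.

1 km = 3280.84 ft, so 14.69 × 3280.84 = 48200 ft.

48200 ft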